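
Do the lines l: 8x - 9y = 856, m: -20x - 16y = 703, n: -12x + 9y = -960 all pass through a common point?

Lines aᵢx + bᵢy = cᵢ with pairwise distinct directions are concurrent exactly when det[aᵢ bᵢ cᵢ] = 0.
Here the determinant is 2556.
Nonzero, so no common point exists.

No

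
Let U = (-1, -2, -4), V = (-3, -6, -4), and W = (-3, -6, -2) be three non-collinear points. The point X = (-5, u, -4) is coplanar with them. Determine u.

-10

Coplanarity requires UV · (UW × UX) = 0.
UV = (-2, -4, 0), UW = (-2, -4, 2); the triple product is linear in u with coefficient 4 and constant term 40.
Setting it to zero: u = -10.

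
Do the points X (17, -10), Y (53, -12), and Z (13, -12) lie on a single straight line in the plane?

No

XY = (36, -2), XZ = (-4, -2).
det[XY; XZ] = (36)(-2) − (-2)(-4) = -80.
The determinant is nonzero, so they are not collinear.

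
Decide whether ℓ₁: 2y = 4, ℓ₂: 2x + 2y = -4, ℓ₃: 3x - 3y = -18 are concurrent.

Yes

Intersecting ℓ₁ and ℓ₂: solving the 2×2 system gives (x, y) = (-4, 2).
Substitute into ℓ₃: (3)(-4) + (-3)(2) = -18.
This equals -18, so (-4, 2) lies on all three lines and they are concurrent.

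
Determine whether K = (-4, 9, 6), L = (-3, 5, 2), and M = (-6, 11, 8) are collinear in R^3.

KL = (1, -4, -4), KM = (-2, 2, 2).
KL × KM = (0, 6, -6).
The cross product is nonzero, so the points do not lie on one line.

No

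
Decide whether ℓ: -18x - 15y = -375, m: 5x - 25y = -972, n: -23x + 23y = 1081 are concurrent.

The three lines meet at one point iff the augmented coefficient matrix [aᵢ bᵢ cᵢ] has rank < 3, i.e. its determinant vanishes.
Here the determinant is 2277.
Nonzero, so no common point exists.

No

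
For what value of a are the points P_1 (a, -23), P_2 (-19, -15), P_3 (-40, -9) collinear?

9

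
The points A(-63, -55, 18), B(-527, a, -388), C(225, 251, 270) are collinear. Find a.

Direction AC = (288, 306, 252). From the x-coordinate of B, the parameter along the line is τ = (-527 − (-63))/288 = -29/18.
Then a = (-55) + (-29/18)·(306) = -548.

-548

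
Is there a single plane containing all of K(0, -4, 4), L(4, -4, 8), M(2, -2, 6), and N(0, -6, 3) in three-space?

With K as base: KL = (4, 0, 4), KM = (2, 2, 2), KN = (0, -2, -1).
KM × KN = (2, 2, -4).
KL · (KM × KN) = -8.
Since -8 ≠ 0, the four points are not coplanar.

No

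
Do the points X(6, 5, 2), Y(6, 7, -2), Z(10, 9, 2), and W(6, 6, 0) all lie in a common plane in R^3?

Yes

The four points are coplanar iff the 3×3 determinant with rows XY, XZ, XW is zero.
Rows: (0, 2, -4), (4, 4, 0), (0, 1, -2).
Expanding along the first row: (0)(-8) − (2)(-8) + (-4)(4) = 0.
Zero determinant ⇒ coplanar.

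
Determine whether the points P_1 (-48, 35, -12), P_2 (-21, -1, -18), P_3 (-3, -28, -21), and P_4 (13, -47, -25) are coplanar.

No

A normal to the plane through P_1, P_2, P_3 is n = P_1P_2 × P_1P_3 = (-54, -27, -81).
The plane has equation n·P = 2619. For P_4: n·P_4 = 2592.
2592 ≠ 2619, so P_4 is off the plane.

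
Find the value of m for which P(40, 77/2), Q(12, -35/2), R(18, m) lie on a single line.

Collinearity: (R − P) must be parallel to (Q − P) = (-28, -56).
Cross-multiplying the components: (m − 77/2)·(-28) = (-22)·(-56).
Solving gives m = -11/2.

-11/2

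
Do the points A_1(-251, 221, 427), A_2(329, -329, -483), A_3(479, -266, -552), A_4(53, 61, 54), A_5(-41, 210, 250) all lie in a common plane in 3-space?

Yes

The plane through A_1, A_2, A_3 has normal n = A_1A_2 × A_1A_3 = (95280, -96480, 119040) and equation n·P = 5592720.
Checking the remaining points: n·A_4 = 5592720, n·A_5 = 5592720.
All equal 5592720, so all 5 points lie in one plane.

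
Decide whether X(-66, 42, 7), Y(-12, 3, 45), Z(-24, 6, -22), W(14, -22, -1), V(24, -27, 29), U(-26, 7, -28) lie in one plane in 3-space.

The plane through X, Y, Z has normal n = XY × XZ = (2499, 3162, -306) and equation n·P = -34272.
Checking the remaining points: n·W = -34272, n·V = -34272, n·U = -34272.
All equal -34272, so all 6 points lie in one plane.

Yes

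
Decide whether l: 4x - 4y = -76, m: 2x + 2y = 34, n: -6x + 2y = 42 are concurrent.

Intersecting l and m: solving the 2×2 system gives (x, y) = (-1, 18).
Substitute into n: (-6)(-1) + (2)(18) = 42.
This equals 42, so (-1, 18) lies on all three lines and they are concurrent.

Yes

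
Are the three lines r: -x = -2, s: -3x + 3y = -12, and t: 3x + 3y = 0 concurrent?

Intersecting r and s: solving the 2×2 system gives (x, y) = (2, -2).
Substitute into t: (3)(2) + (3)(-2) = 0.
This equals 0, so (2, -2) lies on all three lines and they are concurrent.

Yes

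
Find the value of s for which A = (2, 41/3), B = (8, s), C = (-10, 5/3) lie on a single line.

Collinearity: (B − A) must be parallel to (C − A) = (-12, -12).
Cross-multiplying the components: (s − 41/3)·(-12) = (6)·(-12).
Solving gives s = 59/3.

59/3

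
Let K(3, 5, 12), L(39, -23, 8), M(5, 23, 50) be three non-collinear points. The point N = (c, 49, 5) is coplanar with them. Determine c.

A normal to the plane is n = KL × KM = (-992, -1376, 704).
N lies in the plane iff n · KN = 0.
This gives (-992)c + (-62496) = 0, so c = -63.

-63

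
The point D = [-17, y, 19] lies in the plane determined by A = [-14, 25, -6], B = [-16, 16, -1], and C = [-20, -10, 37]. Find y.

The plane through A, B, C has equation −212x + 56y + 16z = 4272.
Substituting D: (56)y + (3908) = 4272, so y = 13/2.

13/2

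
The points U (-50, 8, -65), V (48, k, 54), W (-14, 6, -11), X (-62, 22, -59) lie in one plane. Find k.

Normal to plane UWX: n = (-768, -864, 480); plane equation n·P = 288.
Requiring n·V = 288: (-864)k + (-10944) = 288.
So k = -13.

-13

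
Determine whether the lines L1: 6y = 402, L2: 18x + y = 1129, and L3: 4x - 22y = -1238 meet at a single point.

Lines aᵢx + bᵢy = cᵢ with pairwise distinct directions are concurrent exactly when det[aᵢ bᵢ cᵢ] = 0.
Here the determinant is 0.
It vanishes, so the lines are concurrent at (59, 67).

Yes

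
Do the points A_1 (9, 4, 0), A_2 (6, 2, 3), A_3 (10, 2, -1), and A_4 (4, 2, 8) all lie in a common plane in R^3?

No

A normal to the plane through A_1, A_2, A_3 is n = A_1A_2 × A_1A_3 = (8, 0, 8).
The plane has equation n·P = 72. For A_4: n·A_4 = 96.
96 ≠ 72, so A_4 is off the plane.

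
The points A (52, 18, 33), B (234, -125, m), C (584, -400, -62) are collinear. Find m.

Collinearity requires AB × AC = 0; each component is linear in m.
The x-component gives (418)m + (-209) = 0, so m = 1/2.
The remaining components then also vanish.

1/2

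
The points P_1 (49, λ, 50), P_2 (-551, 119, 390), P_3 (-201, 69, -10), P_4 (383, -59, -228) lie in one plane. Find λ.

-1

Coplanarity ⇔ det[P_1P_2; P_1P_3; P_1P_4] = 0.
Expanding, this is linear in λ: (157300)λ + (157300) = 0.
So λ = -1.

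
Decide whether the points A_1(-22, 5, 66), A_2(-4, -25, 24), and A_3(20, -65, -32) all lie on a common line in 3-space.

Yes

A_1A_2 = (18, -30, -42), A_1A_3 = (42, -70, -98).
A_1A_2 × A_1A_3 = (0, 0, 0).
The cross product vanishes, so the three points are collinear.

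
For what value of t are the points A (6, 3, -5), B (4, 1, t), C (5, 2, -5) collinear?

Collinearity requires AB × AC = 0; each component is linear in t.
The x-component gives (1)t + (5) = 0, so t = -5.
The remaining components then also vanish.

-5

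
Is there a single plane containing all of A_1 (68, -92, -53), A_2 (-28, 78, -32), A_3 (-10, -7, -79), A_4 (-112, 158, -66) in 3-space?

With A_1 as base: A_1A_2 = (-96, 170, 21), A_1A_3 = (-78, 85, -26), A_1A_4 = (-180, 250, -13).
A_1A_3 × A_1A_4 = (5395, 3666, -4200).
A_1A_2 · (A_1A_3 × A_1A_4) = 17100.
Since 17100 ≠ 0, the four points are not coplanar.

No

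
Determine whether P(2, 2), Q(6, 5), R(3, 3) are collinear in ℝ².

No

PQ = (4, 3), PR = (1, 1).
Twice the signed area of △PQR is (4)(1) − (3)(1) = 1.
The area is nonzero, so the three points are not collinear.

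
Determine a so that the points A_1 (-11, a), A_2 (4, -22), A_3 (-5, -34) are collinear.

-42

Collinearity: (A_1 − A_2) must be parallel to (A_3 − A_2) = (-9, -12).
Cross-multiplying the components: (a − (-22))·(-9) = (-15)·(-12).
Solving gives a = -42.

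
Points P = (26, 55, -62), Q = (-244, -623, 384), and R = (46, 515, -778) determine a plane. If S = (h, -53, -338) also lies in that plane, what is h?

-154

Coplanarity requires PQ · (PR × PS) = 0.
PQ = (-270, -678, 446), PR = (20, 460, -716); the triple product is linear in h with coefficient 280288 and constant term 43164352.
Setting it to zero: h = -154.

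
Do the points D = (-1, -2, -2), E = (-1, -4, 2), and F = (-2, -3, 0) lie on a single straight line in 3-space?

No

DE = (0, -2, 4), DF = (-1, -1, 2).
Comparing components 3 and 1: (4)(-1) − (0)(2) = -4 ≠ 0, so DE and DF are not parallel and the points are not collinear.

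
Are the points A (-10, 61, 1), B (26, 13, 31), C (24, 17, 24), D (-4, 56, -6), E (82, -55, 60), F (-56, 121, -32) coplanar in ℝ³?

The plane through A, B, C has normal n = AB × AC = (216, 192, 48) and equation n·P = 9600.
Checking the remaining points: n·D = 9600, n·E = 10032, n·F = 9600.
Since n·E = 10032 ≠ 9600, E is off the plane and the points are not all coplanar.

No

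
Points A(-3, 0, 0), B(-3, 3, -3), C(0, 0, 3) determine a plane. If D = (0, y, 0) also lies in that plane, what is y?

A normal to the plane is n = AB × AC = (9, -9, -9).
D lies in the plane iff n · AD = 0.
This gives (-9)y + (27) = 0, so y = 3.

3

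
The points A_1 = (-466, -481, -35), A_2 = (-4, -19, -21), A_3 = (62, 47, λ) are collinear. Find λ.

Direction A_1A_2 = (462, 462, 14). From the x-coordinate of A_3, the parameter along the line is τ = (62 − (-466))/462 = 8/7.
Then λ = (-35) + 8/7·(14) = -19.

-19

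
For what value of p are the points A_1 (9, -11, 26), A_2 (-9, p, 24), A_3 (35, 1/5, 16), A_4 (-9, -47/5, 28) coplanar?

The points are coplanar iff A_1A_2 · (A_1A_3 × A_1A_4) = 0.
Expanding, this is linear in p: (128)p + (1152/5) = 0.
So p = -9/5.

-9/5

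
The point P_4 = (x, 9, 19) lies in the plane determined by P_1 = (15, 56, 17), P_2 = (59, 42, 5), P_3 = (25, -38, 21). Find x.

20

A normal to the plane is n = P_1P_2 × P_1P_3 = (-1184, -296, -3996).
P_4 lies in the plane iff n · P_1P_4 = 0.
This gives (-1184)x + (23680) = 0, so x = 20.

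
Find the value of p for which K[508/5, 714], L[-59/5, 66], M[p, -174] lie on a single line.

-269/5

The three points are collinear iff det[KL; KM] = 0.
This determinant is linear in p: (648)p + (174312/5) = 0, so p = -269/5.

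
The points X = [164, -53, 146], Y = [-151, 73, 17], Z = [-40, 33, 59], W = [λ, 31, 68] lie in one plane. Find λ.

38

Coplanarity ⇔ det[XY; XZ; XW] = 0.
Expanding, this is linear in λ: (132)λ + (-5016) = 0.
So λ = 38.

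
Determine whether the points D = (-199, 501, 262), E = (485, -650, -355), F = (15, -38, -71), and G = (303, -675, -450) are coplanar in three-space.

With D as base: DE = (684, -1151, -617), DF = (214, -539, -333), DG = (502, -1176, -712).
DF × DG = (-7840, -14798, 18914).
DE · (DF × DG) = 0.
The scalar triple product vanishes, so the four points are coplanar.

Yes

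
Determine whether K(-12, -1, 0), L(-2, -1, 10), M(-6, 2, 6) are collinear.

No

KL = (10, 0, 10), KM = (6, 3, 6).
KL × KM = (-30, 0, 30).
The cross product is nonzero, so the points do not lie on one line.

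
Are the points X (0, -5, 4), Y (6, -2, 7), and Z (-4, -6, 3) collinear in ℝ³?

No

XY = (6, 3, 3), XZ = (-4, -1, -1).
XY × XZ = (0, -6, 6).
The cross product is nonzero, so the points do not lie on one line.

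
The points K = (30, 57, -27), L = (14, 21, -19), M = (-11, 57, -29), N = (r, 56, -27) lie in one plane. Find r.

The points are coplanar iff KL · (KM × KN) = 0.
Expanding, this is linear in r: (72)r + (-1800) = 0.
So r = 25.

25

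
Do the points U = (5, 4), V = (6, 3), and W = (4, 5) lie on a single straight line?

Yes

UV = (1, -1), UW = (-1, 1).
Twice the signed area of △UVW is (1)(1) − (-1)(-1) = 0.
The triangle is degenerate (zero area), so the points are collinear.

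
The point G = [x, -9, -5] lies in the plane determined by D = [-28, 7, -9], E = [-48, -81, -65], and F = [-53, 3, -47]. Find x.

-22

A normal to the plane is n = DE × DF = (3120, 640, -2120).
G lies in the plane iff n · DG = 0.
This gives (3120)x + (68640) = 0, so x = -22.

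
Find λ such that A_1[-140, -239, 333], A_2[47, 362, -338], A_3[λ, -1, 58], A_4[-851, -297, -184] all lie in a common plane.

-77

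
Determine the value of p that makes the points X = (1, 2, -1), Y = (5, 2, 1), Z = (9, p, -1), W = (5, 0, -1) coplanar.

-2

Normal to plane XYW: n = (4, 8, -8); plane equation n·P = 28.
Requiring n·Z = 28: (8)p + (44) = 28.
So p = -2.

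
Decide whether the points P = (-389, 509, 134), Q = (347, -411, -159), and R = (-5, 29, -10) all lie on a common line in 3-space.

PQ = (736, -920, -293), PR = (384, -480, -144).
Comparing components 2 and 3: (-920)(-144) − (-293)(-480) = -8160 ≠ 0, so PQ and PR are not parallel and the points are not collinear.

No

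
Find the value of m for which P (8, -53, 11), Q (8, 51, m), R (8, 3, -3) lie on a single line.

-15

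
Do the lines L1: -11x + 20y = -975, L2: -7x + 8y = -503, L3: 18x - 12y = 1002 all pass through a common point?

Intersecting L1 and L2: solving the 2×2 system gives (x, y) = (565/13, -323/13).
Substitute into L3: (18)(565/13) + (-12)(-323/13) = 14046/13.
But L3 requires 1002 ≠ 14046/13, so the three lines have no common point.

No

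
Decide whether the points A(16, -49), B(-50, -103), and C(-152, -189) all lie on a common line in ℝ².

No

AB = (-66, -54), AC = (-168, -140).
If collinear, AC would be a scalar multiple of AB. But (-66)·(-140) ≠ (-54)·(-168) (difference 168), so they are not parallel; the points are not collinear.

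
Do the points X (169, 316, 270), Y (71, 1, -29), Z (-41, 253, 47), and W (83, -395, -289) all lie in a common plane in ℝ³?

A normal to the plane through X, Y, Z is n = XY × XZ = (51408, 40936, -59976).
The plane has equation n·P = 5430208. For W: n·W = 5430208.
Equal, so W lies in the plane and all four are coplanar.

Yes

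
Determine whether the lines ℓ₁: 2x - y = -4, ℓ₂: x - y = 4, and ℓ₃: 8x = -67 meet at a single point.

No

Intersecting ℓ₁ and ℓ₂: solving the 2×2 system gives (x, y) = (-8, -12).
Substitute into ℓ₃: (8)(-8) + (0)(-12) = -64.
But ℓ₃ requires -67 ≠ -64, so the three lines have no common point.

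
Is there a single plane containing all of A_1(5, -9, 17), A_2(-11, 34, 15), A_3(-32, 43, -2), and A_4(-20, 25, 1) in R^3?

No

With A_1 as base: A_1A_2 = (-16, 43, -2), A_1A_3 = (-37, 52, -19), A_1A_4 = (-25, 34, -16).
A_1A_3 × A_1A_4 = (-186, -117, 42).
A_1A_2 · (A_1A_3 × A_1A_4) = -2139.
Since -2139 ≠ 0, the four points are not coplanar.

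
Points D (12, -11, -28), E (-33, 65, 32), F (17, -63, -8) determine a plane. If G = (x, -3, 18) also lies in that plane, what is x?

Coplanarity requires DE · (DF × DG) = 0.
DE = (-45, 76, 60), DF = (5, -52, 20); the triple product is linear in x with coefficient 4640 and constant term 44080.
Setting it to zero: x = -19/2.

-19/2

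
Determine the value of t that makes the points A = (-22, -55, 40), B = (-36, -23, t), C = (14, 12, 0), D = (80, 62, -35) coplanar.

Normal to plane ACD: n = (-345, -1380, -2622); plane equation n·P = -21390.
Requiring n·B = -21390: (-2622)t + (44160) = -21390.
So t = 25.

25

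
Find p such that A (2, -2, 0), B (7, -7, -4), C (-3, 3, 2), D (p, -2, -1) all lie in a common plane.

Normal to plane ABC: n = (10, 10, 0); plane equation n·P = 0.
Requiring n·D = 0: (10)p + (-20) = 0.
So p = 2.

2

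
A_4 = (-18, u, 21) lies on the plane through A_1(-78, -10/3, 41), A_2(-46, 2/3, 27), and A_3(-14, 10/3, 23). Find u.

10/3

Coplanarity requires A_1A_2 · (A_1A_3 × A_1A_4) = 0.
A_1A_2 = (32, 4, -14), A_1A_3 = (64, 20/3, -18); the triple product is linear in u with coefficient -320 and constant term 3200/3.
Setting it to zero: u = 10/3.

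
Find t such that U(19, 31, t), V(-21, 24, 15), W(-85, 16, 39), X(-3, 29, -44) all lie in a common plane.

Coplanarity ⇔ det[UV; UW; UX] = 0.
Expanding, this is linear in t: (176)t + (6688) = 0.
So t = -38.

-38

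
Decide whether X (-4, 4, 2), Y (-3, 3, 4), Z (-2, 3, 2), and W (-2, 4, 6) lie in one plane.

No

A normal to the plane through X, Y, Z is n = XY × XZ = (2, 4, 1).
The plane has equation n·P = 10. For W: n·W = 18.
18 ≠ 10, so W is off the plane.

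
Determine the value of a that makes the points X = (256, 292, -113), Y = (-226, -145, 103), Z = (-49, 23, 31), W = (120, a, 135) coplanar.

361

The points are coplanar iff XY · (XZ × XW) = 0.
Expanding, this is linear in a: (3528)a + (-1273608) = 0.
So a = 361.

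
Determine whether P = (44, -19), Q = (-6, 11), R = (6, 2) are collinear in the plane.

No

PQ = (-50, 30), PR = (-38, 21).
det[PQ; PR] = (-50)(21) − (30)(-38) = 90.
The determinant is nonzero, so they are not collinear.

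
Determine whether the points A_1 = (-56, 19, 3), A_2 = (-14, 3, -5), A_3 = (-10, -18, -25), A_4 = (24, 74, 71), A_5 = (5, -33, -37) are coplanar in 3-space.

No

The plane through A_1, A_2, A_3 has normal n = A_1A_2 × A_1A_3 = (152, 808, -818) and equation n·P = 4386.
Checking the remaining points: n·A_4 = 5362, n·A_5 = 4362.
Since n·A_4 = 5362 ≠ 4386, A_4 is off the plane and the points are not all coplanar.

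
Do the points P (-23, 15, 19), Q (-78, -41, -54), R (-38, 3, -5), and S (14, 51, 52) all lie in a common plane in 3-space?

With P as base: PQ = (-55, -56, -73), PR = (-15, -12, -24), PS = (37, 36, 33).
PR × PS = (468, -393, -96).
PQ · (PR × PS) = 3276.
Since 3276 ≠ 0, the four points are not coplanar.

No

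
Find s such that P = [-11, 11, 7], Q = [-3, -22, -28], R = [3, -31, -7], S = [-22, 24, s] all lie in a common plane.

-42

Normal to plane PQR: n = (-1008, -378, 126); plane equation n·X = 7812.
Requiring n·S = 7812: (126)s + (13104) = 7812.
So s = -42.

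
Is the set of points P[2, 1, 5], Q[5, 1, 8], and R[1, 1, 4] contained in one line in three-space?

PQ = (3, 0, 3), PR = (-1, 0, -1).
PQ × PR = (0, 0, 0).
The cross product vanishes, so the three points are collinear.

Yes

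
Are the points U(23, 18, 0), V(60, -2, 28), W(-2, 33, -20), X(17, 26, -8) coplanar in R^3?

Yes

A normal to the plane through U, V, W is n = UV × UW = (-20, 40, 55).
The plane has equation n·P = 260. For X: n·X = 260.
Equal, so X lies in the plane and all four are coplanar.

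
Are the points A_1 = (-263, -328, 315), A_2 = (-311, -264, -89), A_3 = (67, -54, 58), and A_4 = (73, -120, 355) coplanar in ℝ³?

Yes

A normal to the plane through A_1, A_2, A_3 is n = A_1A_2 × A_1A_3 = (94248, -145656, -34272).
The plane has equation n·P = 12192264. For A_4: n·A_4 = 12192264.
Equal, so A_4 lies in the plane and all four are coplanar.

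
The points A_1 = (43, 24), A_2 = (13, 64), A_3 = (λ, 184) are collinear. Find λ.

The three points are collinear iff det[A_1A_2; A_1A_3] = 0.
This determinant is linear in λ: (-40)λ + (-3080) = 0, so λ = -77.

-77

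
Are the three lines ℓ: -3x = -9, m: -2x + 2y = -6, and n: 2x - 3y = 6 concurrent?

Yes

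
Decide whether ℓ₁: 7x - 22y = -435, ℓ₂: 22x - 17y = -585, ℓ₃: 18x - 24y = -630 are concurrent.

Intersecting ℓ₁ and ℓ₂: solving the 2×2 system gives (x, y) = (-15, 15).
Substitute into ℓ₃: (18)(-15) + (-24)(15) = -630.
This equals -630, so (-15, 15) lies on all three lines and they are concurrent.

Yes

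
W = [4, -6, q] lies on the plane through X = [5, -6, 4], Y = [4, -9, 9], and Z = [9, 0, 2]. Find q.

0

The plane through X, Y, Z has equation −24x + 18y + 6z = -204.
Substituting W: (6)q + (-204) = -204, so q = 0.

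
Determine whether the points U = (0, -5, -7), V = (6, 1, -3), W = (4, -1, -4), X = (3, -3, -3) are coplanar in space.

No

With U as base: UV = (6, 6, 4), UW = (4, 4, 3), UX = (3, 2, 4).
UW × UX = (10, -7, -4).
UV · (UW × UX) = 2.
Since 2 ≠ 0, the four points are not coplanar.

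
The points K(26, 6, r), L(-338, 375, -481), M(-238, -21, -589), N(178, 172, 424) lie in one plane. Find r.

The points are coplanar iff KL · (KM × KN) = 0.
Expanding, this is linear in r: (-184036)r + (-4048792) = 0.
So r = -22.

-22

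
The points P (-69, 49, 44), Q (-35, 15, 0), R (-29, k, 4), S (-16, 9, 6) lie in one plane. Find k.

14

Coplanarity ⇔ det[PQ; PR; PS] = 0.
Expanding, this is linear in k: (1040)k + (-14560) = 0.
So k = 14.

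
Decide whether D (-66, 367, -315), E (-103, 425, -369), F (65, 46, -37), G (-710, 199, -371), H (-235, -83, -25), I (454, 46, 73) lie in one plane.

The plane through D, E, F has normal n = DE × DF = (-1210, 3212, 4279) and equation n·P = -89221.
Checking the remaining points: n·G = -89221, n·H = -89221, n·I = -89221.
All equal -89221, so all 6 points lie in one plane.

Yes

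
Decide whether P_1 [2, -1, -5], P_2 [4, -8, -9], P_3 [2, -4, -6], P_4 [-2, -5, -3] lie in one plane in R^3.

A normal to the plane through P_1, P_2, P_3 is n = P_1P_2 × P_1P_3 = (-5, 2, -6).
The plane has equation n·P = 18. For P_4: n·P_4 = 18.
Equal, so P_4 lies in the plane and all four are coplanar.

Yes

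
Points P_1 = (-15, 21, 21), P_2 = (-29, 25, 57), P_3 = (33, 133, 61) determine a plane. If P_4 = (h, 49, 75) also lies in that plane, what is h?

The plane through P_1, P_2, P_3 has equation −3872x + 2288y − 1760z = 69168.
Substituting P_4: (-3872)h + (-19888) = 69168, so h = -23.

-23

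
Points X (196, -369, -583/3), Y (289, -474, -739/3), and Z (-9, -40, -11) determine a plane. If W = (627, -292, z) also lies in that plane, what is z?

-115/3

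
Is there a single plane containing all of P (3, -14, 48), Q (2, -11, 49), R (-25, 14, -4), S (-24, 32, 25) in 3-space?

Yes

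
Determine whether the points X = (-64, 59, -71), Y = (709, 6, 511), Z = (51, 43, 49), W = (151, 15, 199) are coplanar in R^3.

With X as base: XY = (773, -53, 582), XZ = (115, -16, 120), XW = (215, -44, 270).
XZ × XW = (960, -5250, -1620).
XY · (XZ × XW) = 77490.
Since 77490 ≠ 0, the four points are not coplanar.

No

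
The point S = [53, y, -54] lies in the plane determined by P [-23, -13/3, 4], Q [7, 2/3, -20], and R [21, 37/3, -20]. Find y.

32/3

The plane through P, Q, R has equation 280x − 336y + 280z = -3864.
Substituting S: (-336)y + (-280) = -3864, so y = 32/3.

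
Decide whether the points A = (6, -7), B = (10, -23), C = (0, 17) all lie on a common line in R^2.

Yes

AB = (4, -16), AC = (-6, 24).
Checking proportionality: AC = -3/2·AB, so the vectors are parallel and the points are collinear.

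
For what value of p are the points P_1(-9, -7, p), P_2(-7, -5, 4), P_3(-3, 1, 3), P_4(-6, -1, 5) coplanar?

5

The points are coplanar iff P_1P_2 · (P_1P_3 × P_1P_4) = 0.
Expanding, this is linear in p: (-10)p + (50) = 0.
So p = 5.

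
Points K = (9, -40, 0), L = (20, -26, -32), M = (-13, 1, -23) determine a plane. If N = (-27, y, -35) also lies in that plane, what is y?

25

Coplanarity requires KL · (KM × KN) = 0.
KL = (11, 14, -32), KM = (-22, 41, -23); the triple product is linear in y with coefficient 957 and constant term -23925.
Setting it to zero: y = 25.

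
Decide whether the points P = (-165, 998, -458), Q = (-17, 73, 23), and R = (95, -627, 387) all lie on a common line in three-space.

PQ = (148, -925, 481), PR = (260, -1625, 845).
PQ × PR = (0, 0, 0).
The cross product vanishes, so the three points are collinear.

Yes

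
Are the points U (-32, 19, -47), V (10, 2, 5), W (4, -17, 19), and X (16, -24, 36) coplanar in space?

Yes

The four points are coplanar iff the 3×3 determinant with rows UV, UW, UX is zero.
Rows: (42, -17, 52), (36, -36, 66), (48, -43, 83).
Expanding along the first row: (42)(-150) − (-17)(-180) + (52)(180) = 0.
Zero determinant ⇒ coplanar.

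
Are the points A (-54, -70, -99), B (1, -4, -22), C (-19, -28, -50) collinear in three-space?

Yes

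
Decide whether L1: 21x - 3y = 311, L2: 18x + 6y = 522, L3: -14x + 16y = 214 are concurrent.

No

Lines aᵢx + bᵢy = cᵢ with pairwise distinct directions are concurrent exactly when det[aᵢ bᵢ cᵢ] = 0.
Here the determinant is 744.
Nonzero, so no common point exists.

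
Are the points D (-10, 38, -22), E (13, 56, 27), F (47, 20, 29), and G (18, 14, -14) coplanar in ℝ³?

Yes

With D as base: DE = (23, 18, 49), DF = (57, -18, 51), DG = (28, -24, 8).
DF × DG = (1080, 972, -864).
DE · (DF × DG) = 0.
The scalar triple product vanishes, so the four points are coplanar.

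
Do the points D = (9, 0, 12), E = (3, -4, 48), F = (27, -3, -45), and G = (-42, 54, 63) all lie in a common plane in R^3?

A normal to the plane through D, E, F is n = DE × DF = (336, 306, 90).
The plane has equation n·P = 4104. For G: n·G = 8082.
8082 ≠ 4104, so G is off the plane.

No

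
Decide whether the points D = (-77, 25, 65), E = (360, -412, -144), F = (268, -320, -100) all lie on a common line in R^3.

Yes

DE = (437, -437, -209), DF = (345, -345, -165).
Each component of DF is 15/19 times the corresponding component of DE, so DF = 15/19·DE and the points are collinear.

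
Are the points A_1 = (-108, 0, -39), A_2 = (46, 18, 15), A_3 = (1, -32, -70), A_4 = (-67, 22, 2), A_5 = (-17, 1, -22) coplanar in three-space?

Yes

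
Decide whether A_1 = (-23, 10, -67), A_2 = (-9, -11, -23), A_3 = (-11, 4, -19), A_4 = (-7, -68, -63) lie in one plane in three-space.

With A_1 as base: A_1A_2 = (14, -21, 44), A_1A_3 = (12, -6, 48), A_1A_4 = (16, -78, 4).
A_1A_3 × A_1A_4 = (3720, 720, -840).
A_1A_2 · (A_1A_3 × A_1A_4) = 0.
The scalar triple product vanishes, so the four points are coplanar.

Yes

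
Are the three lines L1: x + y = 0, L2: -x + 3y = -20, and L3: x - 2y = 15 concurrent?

Yes

Intersecting L1 and L2: solving the 2×2 system gives (x, y) = (5, -5).
Substitute into L3: (1)(5) + (-2)(-5) = 15.
This equals 15, so (5, -5) lies on all three lines and they are concurrent.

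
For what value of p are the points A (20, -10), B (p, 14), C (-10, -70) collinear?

32

Collinearity: (B − A) must be parallel to (C − A) = (-30, -60).
Cross-multiplying the components: (p − 20)·(-60) = (24)·(-30).
Solving gives p = 32.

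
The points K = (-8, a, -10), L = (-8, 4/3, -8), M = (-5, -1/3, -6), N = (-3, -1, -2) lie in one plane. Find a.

1

Coplanarity ⇔ det[KL; KM; KN] = 0.
Expanding, this is linear in a: (8)a + (-8) = 0.
So a = 1.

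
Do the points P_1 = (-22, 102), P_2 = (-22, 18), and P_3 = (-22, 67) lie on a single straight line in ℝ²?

Yes

P_1P_2 = (0, -84), P_1P_3 = (0, -35).
Checking proportionality: P_1P_3 = 5/12·P_1P_2, so the vectors are parallel and the points are collinear.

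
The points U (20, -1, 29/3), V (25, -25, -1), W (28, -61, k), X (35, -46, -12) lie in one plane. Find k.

The points are coplanar iff UV · (UW × UX) = 0.
Expanding, this is linear in k: (-135)k + (-2115) = 0.
So k = -47/3.

-47/3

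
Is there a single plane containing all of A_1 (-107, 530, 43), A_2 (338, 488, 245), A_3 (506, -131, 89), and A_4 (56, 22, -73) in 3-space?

No

With A_1 as base: A_1A_2 = (445, -42, 202), A_1A_3 = (613, -661, 46), A_1A_4 = (163, -508, -116).
A_1A_3 × A_1A_4 = (100044, 78606, -203661).
A_1A_2 · (A_1A_3 × A_1A_4) = 78606.
Since 78606 ≠ 0, the four points are not coplanar.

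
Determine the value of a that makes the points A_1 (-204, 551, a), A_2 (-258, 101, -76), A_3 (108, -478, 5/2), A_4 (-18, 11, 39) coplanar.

53

The points are coplanar iff A_1A_2 · (A_1A_3 × A_1A_4) = 0.
Expanding, this is linear in a: (-106020)a + (5619060) = 0.
So a = 53.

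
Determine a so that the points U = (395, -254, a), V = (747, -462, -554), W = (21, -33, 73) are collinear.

Direction VW = (-726, 429, 627). From the x-coordinate of U, the parameter along the line is τ = (395 − 747)/(-726) = 16/33.
Then a = (-554) + 16/33·(627) = -250.

-250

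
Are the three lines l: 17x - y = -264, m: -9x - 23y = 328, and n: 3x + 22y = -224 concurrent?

Lines aᵢx + bᵢy = cᵢ with pairwise distinct directions are concurrent exactly when det[aᵢ bᵢ cᵢ] = 0.
Here the determinant is 0.
It vanishes, so the lines are concurrent at (-16, -8).

Yes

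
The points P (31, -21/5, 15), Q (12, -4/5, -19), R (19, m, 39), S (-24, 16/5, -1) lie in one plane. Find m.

-17/5

Normal to plane PQS: n = (986/5, 1566, 232/5); plane equation n·X = 232.
Requiring n·R = 232: (1566)m + (27782/5) = 232.
So m = -17/5.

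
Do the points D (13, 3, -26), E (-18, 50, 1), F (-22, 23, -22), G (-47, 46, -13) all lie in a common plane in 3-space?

No

A normal to the plane through D, E, F is n = DE × DF = (-352, -821, 1025).
The plane has equation n·P = -33689. For G: n·G = -34547.
-34547 ≠ -33689, so G is off the plane.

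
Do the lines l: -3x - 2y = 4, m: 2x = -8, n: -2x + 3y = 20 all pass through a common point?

Intersecting l and m: solving the 2×2 system gives (x, y) = (-4, 4).
Substitute into n: (-2)(-4) + (3)(4) = 20.
This equals 20, so (-4, 4) lies on all three lines and they are concurrent.

Yes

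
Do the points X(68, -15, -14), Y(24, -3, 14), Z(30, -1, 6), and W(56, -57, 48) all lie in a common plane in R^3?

With X as base: XY = (-44, 12, 28), XZ = (-38, 14, 20), XW = (-12, -42, 62).
XZ × XW = (1708, 2116, 1764).
XY · (XZ × XW) = -368.
Since -368 ≠ 0, the four points are not coplanar.

No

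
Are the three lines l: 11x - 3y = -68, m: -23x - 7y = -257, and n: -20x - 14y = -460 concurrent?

The three lines meet at one point iff the augmented coefficient matrix [aᵢ bᵢ cᵢ] has rank < 3, i.e. its determinant vanishes.
Here the determinant is -214.
Nonzero, so no common point exists.

No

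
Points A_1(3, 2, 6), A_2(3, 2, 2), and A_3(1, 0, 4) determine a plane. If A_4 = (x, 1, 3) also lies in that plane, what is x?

2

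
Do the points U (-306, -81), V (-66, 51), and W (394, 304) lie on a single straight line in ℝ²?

Yes

UV = (240, 132), UW = (700, 385).
det[UV; UW] = (240)(385) − (132)(700) = 0.
The determinant is zero, so the points are collinear.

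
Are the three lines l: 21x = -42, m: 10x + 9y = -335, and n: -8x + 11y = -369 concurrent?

Lines aᵢx + bᵢy = cᵢ with pairwise distinct directions are concurrent exactly when det[aᵢ bᵢ cᵢ] = 0.
Here the determinant is 0.
It vanishes, so the lines are concurrent at (-2, -35).

Yes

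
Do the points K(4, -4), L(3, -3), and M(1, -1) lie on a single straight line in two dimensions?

KL = (-1, 1), KM = (-3, 3).
det[KL; KM] = (-1)(3) − (1)(-3) = 0.
The determinant is zero, so the points are collinear.

Yes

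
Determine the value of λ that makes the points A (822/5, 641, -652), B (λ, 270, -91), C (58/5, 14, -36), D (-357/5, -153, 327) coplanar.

The points are coplanar iff AB · (AC × AD) = 0.
Expanding, this is linear in λ: (-124729)λ + (20081369/5) = 0.
So λ = 161/5.

161/5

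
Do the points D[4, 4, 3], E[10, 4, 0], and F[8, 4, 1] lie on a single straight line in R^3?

Yes

DE = (6, 0, -3), DF = (4, 0, -2).
DE × DF = (0, 0, 0).
The cross product vanishes, so the three points are collinear.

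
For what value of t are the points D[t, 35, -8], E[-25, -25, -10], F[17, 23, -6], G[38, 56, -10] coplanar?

The points are coplanar iff DE · (DF × DG) = 0.
Expanding, this is linear in t: (324)t + (-7776) = 0.
So t = 24.

24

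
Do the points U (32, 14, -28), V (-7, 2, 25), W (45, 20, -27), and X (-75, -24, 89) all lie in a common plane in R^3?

With U as base: UV = (-39, -12, 53), UW = (13, 6, 1), UX = (-107, -38, 117).
UW × UX = (740, -1628, 148).
UV · (UW × UX) = -1480.
Since -1480 ≠ 0, the four points are not coplanar.

No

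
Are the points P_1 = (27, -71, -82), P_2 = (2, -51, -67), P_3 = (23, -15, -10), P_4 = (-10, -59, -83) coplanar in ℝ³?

With P_1 as base: P_1P_2 = (-25, 20, 15), P_1P_3 = (-4, 56, 72), P_1P_4 = (-37, 12, -1).
P_1P_3 × P_1P_4 = (-920, -2668, 2024).
P_1P_2 · (P_1P_3 × P_1P_4) = 0.
The scalar triple product vanishes, so the four points are coplanar.

Yes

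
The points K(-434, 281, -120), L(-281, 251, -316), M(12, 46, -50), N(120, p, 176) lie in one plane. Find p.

The points are coplanar iff KL · (KM × KN) = 0.
Expanding, this is linear in p: (-98126)p + (-5789434) = 0.
So p = -59.

-59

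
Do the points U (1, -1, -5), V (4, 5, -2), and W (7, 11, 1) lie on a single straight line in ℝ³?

Yes

UV = (3, 6, 3), UW = (6, 12, 6).
UV × UW = (0, 0, 0).
The cross product vanishes, so the three points are collinear.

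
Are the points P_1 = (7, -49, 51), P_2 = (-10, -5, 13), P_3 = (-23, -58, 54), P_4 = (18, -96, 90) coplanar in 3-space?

With P_1 as base: P_1P_2 = (-17, 44, -38), P_1P_3 = (-30, -9, 3), P_1P_4 = (11, -47, 39).
P_1P_3 × P_1P_4 = (-210, 1203, 1509).
P_1P_2 · (P_1P_3 × P_1P_4) = -840.
Since -840 ≠ 0, the four points are not coplanar.

No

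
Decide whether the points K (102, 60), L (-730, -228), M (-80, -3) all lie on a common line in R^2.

Yes

KL = (-832, -288), KM = (-182, -63).
Checking proportionality: KM = 7/32·KL, so the vectors are parallel and the points are collinear.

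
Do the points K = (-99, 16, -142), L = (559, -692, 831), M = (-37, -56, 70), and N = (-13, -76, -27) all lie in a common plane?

Yes

A normal to the plane through K, L, M is n = KL × KM = (-80040, -79170, -3480).
The plane has equation n·P = 7151400. For N: n·N = 7151400.
Equal, so N lies in the plane and all four are coplanar.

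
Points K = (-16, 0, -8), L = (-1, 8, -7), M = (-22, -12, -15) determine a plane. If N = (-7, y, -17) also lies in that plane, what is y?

A normal to the plane is n = KL × KM = (-44, 99, -132).
N lies in the plane iff n · KN = 0.
This gives (99)y + (792) = 0, so y = -8.

-8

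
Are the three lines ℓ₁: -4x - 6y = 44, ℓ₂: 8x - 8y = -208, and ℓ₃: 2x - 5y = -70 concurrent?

Yes

Intersecting ℓ₁ and ℓ₂: solving the 2×2 system gives (x, y) = (-20, 6).
Substitute into ℓ₃: (2)(-20) + (-5)(6) = -70.
This equals -70, so (-20, 6) lies on all three lines and they are concurrent.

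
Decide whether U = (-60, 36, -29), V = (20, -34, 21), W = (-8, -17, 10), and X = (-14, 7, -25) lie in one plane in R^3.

A normal to the plane through U, V, W is n = UV × UW = (-80, -520, -600).
The plane has equation n·P = 3480. For X: n·X = 12480.
12480 ≠ 3480, so X is off the plane.

No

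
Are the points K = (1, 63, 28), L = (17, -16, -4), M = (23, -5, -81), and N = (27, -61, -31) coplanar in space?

Yes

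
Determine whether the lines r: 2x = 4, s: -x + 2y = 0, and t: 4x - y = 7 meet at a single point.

Yes

Intersecting r and s: solving the 2×2 system gives (x, y) = (2, 1).
Substitute into t: (4)(2) + (-1)(1) = 7.
This equals 7, so (2, 1) lies on all three lines and they are concurrent.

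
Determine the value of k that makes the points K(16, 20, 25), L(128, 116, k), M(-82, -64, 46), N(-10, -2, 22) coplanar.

1

Normal to plane KMN: n = (714, -840, -28); plane equation n·P = -6076.
Requiring n·L = -6076: (-28)k + (-6048) = -6076.
So k = 1.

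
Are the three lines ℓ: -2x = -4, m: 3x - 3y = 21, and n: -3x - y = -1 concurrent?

Yes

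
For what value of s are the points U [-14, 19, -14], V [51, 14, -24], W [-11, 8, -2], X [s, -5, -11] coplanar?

Normal to plane UVW: n = (-170, -810, -700); plane equation n·P = -3210.
Requiring n·X = -3210: (-170)s + (11750) = -3210.
So s = 88.

88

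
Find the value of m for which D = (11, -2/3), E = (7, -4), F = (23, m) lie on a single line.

Collinearity: (F − D) must be parallel to (E − D) = (-4, -10/3).
Cross-multiplying the components: (m − (-2/3))·(-4) = (12)·(-10/3).
Solving gives m = 28/3.

28/3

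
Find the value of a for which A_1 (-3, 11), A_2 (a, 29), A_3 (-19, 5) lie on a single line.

45

The three points are collinear iff det[A_1A_2; A_1A_3] = 0.
This determinant is linear in a: (-6)a + (270) = 0, so a = 45.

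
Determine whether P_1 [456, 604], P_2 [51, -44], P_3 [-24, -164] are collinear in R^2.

Yes

P_1P_2 = (-405, -648), P_1P_3 = (-480, -768).
Checking proportionality: P_1P_3 = 32/27·P_1P_2, so the vectors are parallel and the points are collinear.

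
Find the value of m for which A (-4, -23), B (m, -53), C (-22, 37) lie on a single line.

5

Collinearity: (B − A) must be parallel to (C − A) = (-18, 60).
Cross-multiplying the components: (m − (-4))·(60) = (-30)·(-18).
Solving gives m = 5.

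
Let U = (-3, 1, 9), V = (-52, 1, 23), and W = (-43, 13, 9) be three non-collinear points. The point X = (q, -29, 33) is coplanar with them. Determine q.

13

The plane through U, V, W has equation −168x − 560y − 588z = -5348.
Substituting X: (-168)q + (-3164) = -5348, so q = 13.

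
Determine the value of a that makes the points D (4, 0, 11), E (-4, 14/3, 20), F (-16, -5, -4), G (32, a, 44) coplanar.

37/3

The points are coplanar iff DE · (DF × DG) = 0.
Expanding, this is linear in a: (-300)a + (3700) = 0.
So a = 37/3.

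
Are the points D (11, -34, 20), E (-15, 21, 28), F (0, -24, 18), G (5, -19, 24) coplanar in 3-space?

With D as base: DE = (-26, 55, 8), DF = (-11, 10, -2), DG = (-6, 15, 4).
DF × DG = (70, 56, -105).
DE · (DF × DG) = 420.
Since 420 ≠ 0, the four points are not coplanar.

No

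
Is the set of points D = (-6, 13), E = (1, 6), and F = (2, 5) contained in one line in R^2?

Yes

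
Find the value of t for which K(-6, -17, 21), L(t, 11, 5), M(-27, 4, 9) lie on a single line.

Direction KM = (-21, 21, -12). From the y-coordinate of L, the parameter along the line is τ = (11 − (-17))/21 = 4/3.
Then t = (-6) + 4/3·(-21) = -34.

-34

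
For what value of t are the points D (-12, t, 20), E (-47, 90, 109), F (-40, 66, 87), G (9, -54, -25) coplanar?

-6

The points are coplanar iff DE · (DF × DG) = 0.
Expanding, this is linear in t: (294)t + (1764) = 0.
So t = -6.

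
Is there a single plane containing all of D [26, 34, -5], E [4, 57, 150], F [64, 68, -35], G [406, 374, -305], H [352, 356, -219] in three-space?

No

The plane through D, E, F has normal n = DE × DF = (-5960, 5230, -1622) and equation n·P = 30970.
Checking the remaining points: n·G = 30970, n·H = 119178.
Since n·H = 119178 ≠ 30970, H is off the plane and the points are not all coplanar.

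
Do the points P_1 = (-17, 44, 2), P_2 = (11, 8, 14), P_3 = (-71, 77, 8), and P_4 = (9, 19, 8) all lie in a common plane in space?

No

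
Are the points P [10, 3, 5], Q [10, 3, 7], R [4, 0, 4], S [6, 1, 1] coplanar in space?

Yes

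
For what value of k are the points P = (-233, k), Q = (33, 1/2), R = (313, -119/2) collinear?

Collinearity: (P − Q) must be parallel to (R − Q) = (280, -60).
Cross-multiplying the components: (k − 1/2)·(280) = (-266)·(-60).
Solving gives k = 115/2.

115/2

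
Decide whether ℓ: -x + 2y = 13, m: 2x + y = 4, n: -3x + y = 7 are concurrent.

No

Intersecting ℓ and m: solving the 2×2 system gives (x, y) = (-1, 6).
Substitute into n: (-3)(-1) + (1)(6) = 9.
But n requires 7 ≠ 9, so the three lines have no common point.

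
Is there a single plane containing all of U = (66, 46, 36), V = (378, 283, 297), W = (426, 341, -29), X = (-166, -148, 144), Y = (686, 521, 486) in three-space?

The plane through U, V, W has normal n = UV × UW = (-92400, 114240, 6720) and equation n·P = -601440.
Checking the remaining points: n·X = -601440, n·Y = -601440.
All equal -601440, so all 5 points lie in one plane.

Yes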